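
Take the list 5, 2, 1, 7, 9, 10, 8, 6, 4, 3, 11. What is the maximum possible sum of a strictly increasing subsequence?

42

Let S[i] be the best sum of a strictly increasing subsequence ending at i:
i:      1  2  3  4  5  6  7  8  9 10 11
a[i]:   5  2  1  7  9 10  8  6  4  3 11
S:      5  2  1 12 21 31 20 11  6  5 42
Maximum is 42 (e.g. 5 + 7 + 9 + 10 + 11).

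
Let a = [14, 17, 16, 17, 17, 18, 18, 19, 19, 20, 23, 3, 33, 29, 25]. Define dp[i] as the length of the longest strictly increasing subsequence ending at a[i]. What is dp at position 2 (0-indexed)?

dp[i] = 1 + max{dp[j] : j<i, a[j]<a[i]} (or 1 if no such j):
i:      0  1  2  3  4  5  6  7  8  9 10 11 12 13 14
a[i]:  14 17 16 17 17 18 18 19 19 20 23  3 33 29 25
dp:     1  2  2  3  3  4  4  5  5  6  7  1  8  8  8
At index 2 the value is 2.

2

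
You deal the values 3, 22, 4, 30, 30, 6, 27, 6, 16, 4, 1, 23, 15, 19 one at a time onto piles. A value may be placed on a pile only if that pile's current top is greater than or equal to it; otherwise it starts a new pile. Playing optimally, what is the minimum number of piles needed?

Place each on the leftmost legal pile:
3 → new pile 1 (tops now [3])
22 → new pile 2 (tops now [3, 22])
4 → pile 2 (tops now [3, 4])
30 → new pile 3 (tops now [3, 4, 30])
30 → pile 3 (tops now [3, 4, 30])
6 → pile 3 (tops now [3, 4, 6])
27 → new pile 4 (tops now [3, 4, 6, 27])
6 → pile 3 (tops now [3, 4, 6, 27])
16 → pile 4 (tops now [3, 4, 6, 16])
4 → pile 2 (tops now [3, 4, 6, 16])
1 → pile 1 (tops now [1, 4, 6, 16])
23 → new pile 5 (tops now [1, 4, 6, 16, 23])
15 → pile 4 (tops now [1, 4, 6, 15, 23])
19 → pile 5 (tops now [1, 4, 6, 15, 19])
Five piles.

5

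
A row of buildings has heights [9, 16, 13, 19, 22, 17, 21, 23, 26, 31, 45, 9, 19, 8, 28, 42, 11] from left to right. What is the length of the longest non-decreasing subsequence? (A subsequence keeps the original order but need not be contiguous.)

8

Let dp[i] be the length of the longest such subsequence ending at index i:
i:      1  2  3  4  5  6  7  8  9 10 11 12 13 14 15 16 17
a[i]:   9 16 13 19 22 17 21 23 26 31 45  9 19  8 28 42 11
dp:     1  2  2  3  4  3  4  5  6  7  8  2  4  1  7  8  3
Maximum dp value is 8.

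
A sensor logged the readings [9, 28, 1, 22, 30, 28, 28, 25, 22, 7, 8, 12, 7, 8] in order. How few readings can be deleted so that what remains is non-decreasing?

Fewest deletions = n − (longest non-decreasing subsequence).
i:      1  2  3  4  5  6  7  8  9 10 11 12 13 14
a[i]:   9 28  1 22 30 28 28 25 22  7  8 12  7  8
dp:     1  2  1  2  3  3  4  3  3  2  3  4  3  4
max dp = 4, so deletions = 14 − 4 = 10.

10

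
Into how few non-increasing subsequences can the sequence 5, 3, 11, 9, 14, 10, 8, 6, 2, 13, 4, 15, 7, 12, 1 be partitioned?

5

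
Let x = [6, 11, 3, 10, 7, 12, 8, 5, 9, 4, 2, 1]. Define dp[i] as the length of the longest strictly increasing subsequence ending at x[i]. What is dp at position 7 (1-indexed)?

dp[i] = 1 + max{dp[j] : j<i, x[j]<x[i]} (or 1 if no such j):
i:      1  2  3  4  5  6  7  8  9 10 11 12
x[i]:   6 11  3 10  7 12  8  5  9  4  2  1
dp:     1  2  1  2  2  3  3  2  4  2  1  1
At index 7 the value is 3.

3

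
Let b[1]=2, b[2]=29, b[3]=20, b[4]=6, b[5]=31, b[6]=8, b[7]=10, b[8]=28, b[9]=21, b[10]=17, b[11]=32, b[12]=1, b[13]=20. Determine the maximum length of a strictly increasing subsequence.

6

Track the smallest tail for each achievable length (strict):
2 → extends → [2]
29 → extends → [2, 29]
20 → replaces 29 → [2, 20]
6 → replaces 20 → [2, 6]
31 → extends → [2, 6, 31]
8 → replaces 31 → [2, 6, 8]
10 → extends → [2, 6, 8, 10]
28 → extends → [2, 6, 8, 10, 28]
21 → replaces 28 → [2, 6, 8, 10, 21]
17 → replaces 21 → [2, 6, 8, 10, 17]
32 → extends → [2, 6, 8, 10, 17, 32]
1 → replaces 2 → [1, 6, 8, 10, 17, 32]
20 → replaces 32 → [1, 6, 8, 10, 17, 20]
Six tails, so the longest strictly increasing subsequence has length 6 (e.g. 2, 6, 8, 10, 28, 32).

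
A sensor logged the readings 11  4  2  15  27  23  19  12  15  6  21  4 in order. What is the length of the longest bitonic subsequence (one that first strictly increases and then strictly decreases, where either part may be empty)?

8

inc[i] = longest strictly increasing subsequence ending at i; dec[i] = longest strictly decreasing subsequence starting at i:
i:      1  2  3  4  5  6  7  8  9 10 11 12
a[i]:  11  4  2 15 27 23 19 12 15  6 21  4
inc:    1  1  1  2  3  3  3  2  3  2  4  2
dec:    3  2  1  4  6  5  4  3  3  2  2  1
Best peak at i=5 (value 27): inc=3, dec=6, length 3+6−1 = 8.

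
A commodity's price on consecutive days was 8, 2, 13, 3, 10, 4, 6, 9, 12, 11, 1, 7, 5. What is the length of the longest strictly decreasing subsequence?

5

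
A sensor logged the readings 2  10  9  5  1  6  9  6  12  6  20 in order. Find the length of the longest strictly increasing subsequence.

6

Let dp[i] be the length of the longest such subsequence ending at index i:
i:      1  2  3  4  5  6  7  8  9 10 11
a[i]:   2 10  9  5  1  6  9  6 12  6 20
dp:     1  2  2  2  1  3  4  3  5  3  6
Maximum dp value is 6.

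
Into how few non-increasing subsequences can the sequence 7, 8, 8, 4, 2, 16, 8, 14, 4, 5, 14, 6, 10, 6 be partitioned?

5

The minimum number of non-increasing subsequences covering a sequence equals the length of its longest strictly increasing subsequence.
LIS length is 5 (e.g. 2, 4, 5, 6, 10), so 5 piles are needed.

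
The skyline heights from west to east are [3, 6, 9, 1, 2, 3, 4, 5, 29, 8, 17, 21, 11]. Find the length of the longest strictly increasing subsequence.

Track the smallest tail for each achievable length (strict):
3 → extends → [3]
6 → extends → [3, 6]
9 → extends → [3, 6, 9]
1 → replaces 3 → [1, 6, 9]
2 → replaces 6 → [1, 2, 9]
3 → replaces 9 → [1, 2, 3]
4 → extends → [1, 2, 3, 4]
5 → extends → [1, 2, 3, 4, 5]
29 → extends → [1, 2, 3, 4, 5, 29]
8 → replaces 29 → [1, 2, 3, 4, 5, 8]
17 → extends → [1, 2, 3, 4, 5, 8, 17]
21 → extends → [1, 2, 3, 4, 5, 8, 17, 21]
11 → replaces 17 → [1, 2, 3, 4, 5, 8, 11, 21]
Eight tails, so the longest strictly increasing subsequence has length 8 (e.g. 1, 2, 3, 4, 5, 8, 17, 21).

8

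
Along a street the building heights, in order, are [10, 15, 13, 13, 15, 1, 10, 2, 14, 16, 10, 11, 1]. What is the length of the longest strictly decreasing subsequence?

Let dp[i] be the longest strictly decreasing subsequence ending at i:
i:      1  2  3  4  5  6  7  8  9 10 11 12 13
a[i]:  10 15 13 13 15  1 10  2 14 16 10 11  1
dp:     1  1  2  2  1  3  3  4  2  1  3  3  5
Maximum is 5.

5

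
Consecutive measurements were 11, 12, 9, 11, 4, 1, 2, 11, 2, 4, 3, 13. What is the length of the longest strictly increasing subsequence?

4

Let dp[i] be the length of the longest such subsequence ending at index i:
i:      1  2  3  4  5  6  7  8  9 10 11 12
a[i]:  11 12  9 11  4  1  2 11  2  4  3 13
dp:     1  2  1  2  1  1  2  3  2  3  3  4
Maximum dp value is 4.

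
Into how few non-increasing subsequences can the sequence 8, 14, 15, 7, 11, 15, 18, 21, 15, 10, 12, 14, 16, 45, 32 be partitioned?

6

The minimum number of non-increasing subsequences covering a sequence equals the length of its longest strictly increasing subsequence.
LIS length is 6 (e.g. 8, 14, 15, 18, 21, 45), so 6 piles are needed.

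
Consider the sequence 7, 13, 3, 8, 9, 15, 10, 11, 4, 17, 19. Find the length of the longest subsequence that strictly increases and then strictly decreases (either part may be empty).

inc[i] = longest strictly increasing subsequence ending at i; dec[i] = longest strictly decreasing subsequence starting at i:
i:      1  2  3  4  5  6  7  8  9 10 11
a[i]:   7 13  3  8  9 15 10 11  4 17 19
inc:    1  2  1  2  3  4  4  5  2  6  7
dec:    2  3  1  2  2  3  2  2  1  1  1
Best peak at i=11 (value 19): inc=7, dec=1, length 7+1−1 = 7.

7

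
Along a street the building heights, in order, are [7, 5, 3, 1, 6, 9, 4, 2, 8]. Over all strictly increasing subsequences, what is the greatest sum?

20

Let S[i] be the best sum of a strictly increasing subsequence ending at i:
i:      1  2  3  4  5  6  7  8  9
a[i]:   7  5  3  1  6  9  4  2  8
S:      7  5  3  1 11 20  7  3 19
Maximum is 20 (e.g. 5 + 6 + 9).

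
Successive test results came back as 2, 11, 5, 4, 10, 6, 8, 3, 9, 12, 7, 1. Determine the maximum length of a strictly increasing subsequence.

6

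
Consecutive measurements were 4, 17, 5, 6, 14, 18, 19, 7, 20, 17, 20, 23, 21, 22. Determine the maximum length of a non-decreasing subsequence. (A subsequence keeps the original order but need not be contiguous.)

Track the smallest tail for each achievable length (allowing ties):
4 → extends → [4]
17 → extends → [4, 17]
5 → replaces 17 → [4, 5]
6 → extends → [4, 5, 6]
14 → extends → [4, 5, 6, 14]
18 → extends → [4, 5, 6, 14, 18]
19 → extends → [4, 5, 6, 14, 18, 19]
7 → replaces 14 → [4, 5, 6, 7, 18, 19]
20 → extends → [4, 5, 6, 7, 18, 19, 20]
17 → replaces 18 → [4, 5, 6, 7, 17, 19, 20]
20 → extends → [4, 5, 6, 7, 17, 19, 20, 20]
23 → extends → [4, 5, 6, 7, 17, 19, 20, 20, 23]
21 → replaces 23 → [4, 5, 6, 7, 17, 19, 20, 20, 21]
22 → extends → [4, 5, 6, 7, 17, 19, 20, 20, 21, 22]
Ten tails, so the longest non-decreasing subsequence has length 10 (e.g. 4, 5, 6, 14, 18, 19, 20, 20, 21, 22).

10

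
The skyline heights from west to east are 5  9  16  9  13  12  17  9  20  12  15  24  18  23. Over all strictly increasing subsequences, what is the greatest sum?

Let S[i] be the best sum of a strictly increasing subsequence ending at i:
i:      1  2  3  4  5  6  7  8  9 10 11 12 13 14
a[i]:   5  9 16  9 13 12 17  9 20 12 15 24 18 23
S:      5 14 30 14 27 26 47 14 67 26 42 91 65 90
Maximum is 91 (e.g. 5 + 9 + 16 + 17 + 20 + 24).

91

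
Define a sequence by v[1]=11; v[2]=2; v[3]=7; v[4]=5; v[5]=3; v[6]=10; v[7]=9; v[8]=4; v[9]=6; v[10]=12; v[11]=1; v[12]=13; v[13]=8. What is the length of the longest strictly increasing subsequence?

Track the smallest tail for each achievable length (strict):
11 → extends → [11]
2 → replaces 11 → [2]
7 → extends → [2, 7]
5 → replaces 7 → [2, 5]
3 → replaces 5 → [2, 3]
10 → extends → [2, 3, 10]
9 → replaces 10 → [2, 3, 9]
4 → replaces 9 → [2, 3, 4]
6 → extends → [2, 3, 4, 6]
12 → extends → [2, 3, 4, 6, 12]
1 → replaces 2 → [1, 3, 4, 6, 12]
13 → extends → [1, 3, 4, 6, 12, 13]
8 → replaces 12 → [1, 3, 4, 6, 8, 13]
Six tails, so the longest strictly increasing subsequence has length 6 (e.g. 2, 3, 4, 6, 12, 13).

6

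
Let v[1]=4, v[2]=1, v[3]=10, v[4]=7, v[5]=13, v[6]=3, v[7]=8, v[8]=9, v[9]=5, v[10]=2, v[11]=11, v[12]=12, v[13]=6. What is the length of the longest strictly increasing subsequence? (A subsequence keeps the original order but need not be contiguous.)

Track the smallest tail for each achievable length (strict):
4 → extends → [4]
1 → replaces 4 → [1]
10 → extends → [1, 10]
7 → replaces 10 → [1, 7]
13 → extends → [1, 7, 13]
3 → replaces 7 → [1, 3, 13]
8 → replaces 13 → [1, 3, 8]
9 → extends → [1, 3, 8, 9]
5 → replaces 8 → [1, 3, 5, 9]
2 → replaces 3 → [1, 2, 5, 9]
11 → extends → [1, 2, 5, 9, 11]
12 → extends → [1, 2, 5, 9, 11, 12]
6 → replaces 9 → [1, 2, 5, 6, 11, 12]
Six tails, so the longest strictly increasing subsequence has length 6 (e.g. 4, 7, 8, 9, 11, 12).

6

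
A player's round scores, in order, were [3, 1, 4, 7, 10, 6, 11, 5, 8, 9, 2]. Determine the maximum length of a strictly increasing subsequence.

5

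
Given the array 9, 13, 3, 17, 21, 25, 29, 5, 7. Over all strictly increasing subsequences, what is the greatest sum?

Let S[i] be the best sum of a strictly increasing subsequence ending at i:
i:       1   2   3   4   5   6   7   8   9
a[i]:    9  13   3  17  21  25  29   5   7
S:       9  22   3  39  60  85 114   8  15
Maximum is 114 (e.g. 9 + 13 + 17 + 21 + 25 + 29).

114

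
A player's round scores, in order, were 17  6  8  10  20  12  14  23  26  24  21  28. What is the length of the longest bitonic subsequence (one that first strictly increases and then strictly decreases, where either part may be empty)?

inc[i] = longest strictly increasing subsequence ending at i; dec[i] = longest strictly decreasing subsequence starting at i:
i:      1  2  3  4  5  6  7  8  9 10 11 12
a[i]:  17  6  8 10 20 12 14 23 26 24 21 28
inc:    1  1  2  3  4  4  5  6  7  7  6  8
dec:    2  1  1  1  2  1  1  2  3  2  1  1
Best peak at i=9 (value 26): inc=7, dec=3, length 7+3−1 = 9.

9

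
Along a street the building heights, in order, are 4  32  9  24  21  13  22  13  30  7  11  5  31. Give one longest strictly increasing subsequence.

4, 9, 21, 22, 30, 31

Patience tails give the LIS length; then backtrack through the dp parents:
4 → extends → [4]
32 → extends → [4, 32]
9 → replaces 32 → [4, 9]
24 → extends → [4, 9, 24]
21 → replaces 24 → [4, 9, 21]
13 → replaces 21 → [4, 9, 13]
22 → extends → [4, 9, 13, 22]
13 → already a tail → [4, 9, 13, 22]
30 → extends → [4, 9, 13, 22, 30]
7 → replaces 9 → [4, 7, 13, 22, 30]
11 → replaces 13 → [4, 7, 11, 22, 30]
5 → replaces 7 → [4, 5, 11, 22, 30]
31 → extends → [4, 5, 11, 22, 30, 31]
Length 6; one witness is 4, 9, 21, 22, 30, 31.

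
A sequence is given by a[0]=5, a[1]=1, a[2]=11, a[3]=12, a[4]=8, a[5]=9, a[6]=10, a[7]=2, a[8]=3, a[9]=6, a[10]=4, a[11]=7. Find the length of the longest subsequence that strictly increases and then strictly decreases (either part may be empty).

inc[i] = longest strictly increasing subsequence ending at i; dec[i] = longest strictly decreasing subsequence starting at i:
i:      0  1  2  3  4  5  6  7  8  9 10 11
a[i]:   5  1 11 12  8  9 10  2  3  6  4  7
inc:    1  1  2  3  2  3  4  2  3  4  4  5
dec:    2  1  4  4  3  3  3  1  1  2  1  1
Best peak at i=3 (value 12): inc=3, dec=4, length 3+4−1 = 6.

6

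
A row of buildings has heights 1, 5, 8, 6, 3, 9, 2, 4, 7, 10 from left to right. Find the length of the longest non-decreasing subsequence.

Track the smallest tail for each achievable length (allowing ties):
1 → extends → [1]
5 → extends → [1, 5]
8 → extends → [1, 5, 8]
6 → replaces 8 → [1, 5, 6]
3 → replaces 5 → [1, 3, 6]
9 → extends → [1, 3, 6, 9]
2 → replaces 3 → [1, 2, 6, 9]
4 → replaces 6 → [1, 2, 4, 9]
7 → replaces 9 → [1, 2, 4, 7]
10 → extends → [1, 2, 4, 7, 10]
Five tails, so the longest non-decreasing subsequence has length 5 (e.g. 1, 5, 8, 9, 10).

5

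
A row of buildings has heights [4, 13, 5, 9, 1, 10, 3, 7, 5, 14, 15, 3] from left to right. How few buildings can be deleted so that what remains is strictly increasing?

6

Fewest deletions = n − (longest strictly increasing subsequence).
i:      1  2  3  4  5  6  7  8  9 10 11 12
a[i]:   4 13  5  9  1 10  3  7  5 14 15  3
dp:     1  2  2  3  1  4  2  3  3  5  6  2
max dp = 6, so deletions = 12 − 6 = 6.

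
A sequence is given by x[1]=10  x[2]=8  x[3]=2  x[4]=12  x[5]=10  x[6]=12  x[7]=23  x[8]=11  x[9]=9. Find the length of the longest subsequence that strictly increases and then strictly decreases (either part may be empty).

inc[i] = longest strictly increasing subsequence ending at i; dec[i] = longest strictly decreasing subsequence starting at i:
i:      1  2  3  4  5  6  7  8  9
x[i]:  10  8  2 12 10 12 23 11  9
inc:    1  1  1  2  2  3  4  3  2
dec:    3  2  1  3  2  3  3  2  1
Best peak at i=7 (value 23): inc=4, dec=3, length 4+3−1 = 6.

6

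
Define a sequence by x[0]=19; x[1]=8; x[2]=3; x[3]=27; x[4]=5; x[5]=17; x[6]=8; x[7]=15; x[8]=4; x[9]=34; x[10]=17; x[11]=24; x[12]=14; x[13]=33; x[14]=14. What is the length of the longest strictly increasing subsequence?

7

Let dp[i] be the length of the longest such subsequence ending at index i:
i:      0  1  2  3  4  5  6  7  8  9 10 11 12 13 14
x[i]:  19  8  3 27  5 17  8 15  4 34 17 24 14 33 14
dp:     1  1  1  2  2  3  3  4  2  5  5  6  4  7  4
Maximum dp value is 7.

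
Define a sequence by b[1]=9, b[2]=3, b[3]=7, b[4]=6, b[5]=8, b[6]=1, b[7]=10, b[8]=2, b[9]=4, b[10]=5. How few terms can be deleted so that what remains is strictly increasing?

Fewest deletions = n − (longest strictly increasing subsequence).
i:      1  2  3  4  5  6  7  8  9 10
b[i]:   9  3  7  6  8  1 10  2  4  5
dp:     1  1  2  2  3  1  4  2  3  4
max dp = 4, so deletions = 10 − 4 = 6.

6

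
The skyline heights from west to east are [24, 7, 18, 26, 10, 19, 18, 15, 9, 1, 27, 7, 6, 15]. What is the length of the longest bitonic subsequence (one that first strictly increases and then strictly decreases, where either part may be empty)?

inc[i] = longest strictly increasing subsequence ending at i; dec[i] = longest strictly decreasing subsequence starting at i:
i:      1  2  3  4  5  6  7  8  9 10 11 12 13 14
a[i]:  24  7 18 26 10 19 18 15  9  1 27  7  6 15
inc:    1  1  2  3  2  3  3  3  2  1  4  2  2  3
dec:    7  2  5  7  4  6  5  4  3  1  3  2  1  1
Best peak at i=4 (value 26): inc=3, dec=7, length 3+7−1 = 9.

9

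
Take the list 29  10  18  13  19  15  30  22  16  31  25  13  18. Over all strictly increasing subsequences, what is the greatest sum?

108

Let S[i] be the best sum of a strictly increasing subsequence ending at i:
i:       1   2   3   4   5   6   7   8   9  10  11  12  13
a[i]:   29  10  18  13  19  15  30  22  16  31  25  13  18
S:      29  10  28  23  47  38  77  69  54 108  94  23  72
Maximum is 108 (e.g. 10 + 18 + 19 + 30 + 31).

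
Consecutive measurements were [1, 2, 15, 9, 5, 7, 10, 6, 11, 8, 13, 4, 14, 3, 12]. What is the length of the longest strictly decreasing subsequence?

6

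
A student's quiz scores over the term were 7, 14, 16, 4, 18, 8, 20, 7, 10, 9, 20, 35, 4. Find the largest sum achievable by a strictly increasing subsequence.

110

Let S[i] be the best sum of a strictly increasing subsequence ending at i:
i:       1   2   3   4   5   6   7   8   9  10  11  12  13
a[i]:    7  14  16   4  18   8  20   7  10   9  20  35   4
S:       7  21  37   4  55  15  75  11  25  24  75 110   4
Maximum is 110 (e.g. 7 + 14 + 16 + 18 + 20 + 35).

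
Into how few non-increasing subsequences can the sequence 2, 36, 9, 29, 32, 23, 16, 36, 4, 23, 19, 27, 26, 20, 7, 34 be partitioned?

The minimum number of non-increasing subsequences covering a sequence equals the length of its longest strictly increasing subsequence.
LIS length is 6 (e.g. 2, 9, 16, 23, 27, 34), so 6 piles are needed.

6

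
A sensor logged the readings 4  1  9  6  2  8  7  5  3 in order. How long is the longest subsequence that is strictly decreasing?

5

Negate each value so 'decreasing' becomes 'increasing', then run patience tails on the negated sequence:
-4 → extends → [-4]
-1 → extends → [-4, -1]
-9 → replaces -4 → [-9, -1]
-6 → replaces -1 → [-9, -6]
-2 → extends → [-9, -6, -2]
-8 → replaces -6 → [-9, -8, -2]
-7 → replaces -2 → [-9, -8, -7]
-5 → extends → [-9, -8, -7, -5]
-3 → extends → [-9, -8, -7, -5, -3]
Five tails, so the longest strictly decreasing subsequence of the original has length 5.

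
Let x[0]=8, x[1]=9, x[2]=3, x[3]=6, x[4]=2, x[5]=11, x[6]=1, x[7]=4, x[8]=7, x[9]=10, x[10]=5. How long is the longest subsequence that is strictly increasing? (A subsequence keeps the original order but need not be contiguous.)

Let dp[i] be the length of the longest such subsequence ending at index i:
i:      0  1  2  3  4  5  6  7  8  9 10
x[i]:   8  9  3  6  2 11  1  4  7 10  5
dp:     1  2  1  2  1  3  1  2  3  4  3
Maximum dp value is 4.

4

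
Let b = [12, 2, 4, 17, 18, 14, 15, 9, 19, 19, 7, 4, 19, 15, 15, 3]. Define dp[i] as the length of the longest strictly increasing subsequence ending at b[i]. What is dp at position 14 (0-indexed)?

4

dp[i] = 1 + max{dp[j] : j<i, b[j]<b[i]} (or 1 if no such j):
i:      0  1  2  3  4  5  6  7  8  9 10 11 12 13 14 15
b[i]:  12  2  4 17 18 14 15  9 19 19  7  4 19 15 15  3
dp:     1  1  2  3  4  3  4  3  5  5  3  2  5  4  4  2
At index 14 the value is 4.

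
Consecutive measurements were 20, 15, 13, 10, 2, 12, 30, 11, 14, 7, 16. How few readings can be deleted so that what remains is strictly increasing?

7

Fewest deletions = n − (longest strictly increasing subsequence).
Patience tails:
20 → extends → [20]
15 → replaces 20 → [15]
13 → replaces 15 → [13]
10 → replaces 13 → [10]
2 → replaces 10 → [2]
12 → extends → [2, 12]
30 → extends → [2, 12, 30]
11 → replaces 12 → [2, 11, 30]
14 → replaces 30 → [2, 11, 14]
7 → replaces 11 → [2, 7, 14]
16 → extends → [2, 7, 14, 16]
Longest strictly increasing subsequence has length 4, so deletions = 11 − 4 = 7.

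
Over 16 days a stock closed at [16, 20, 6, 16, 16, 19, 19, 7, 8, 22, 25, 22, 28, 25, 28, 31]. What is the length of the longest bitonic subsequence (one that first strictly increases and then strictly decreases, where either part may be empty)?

7

inc[i] = longest strictly increasing subsequence ending at i; dec[i] = longest strictly decreasing subsequence starting at i:
i:      1  2  3  4  5  6  7  8  9 10 11 12 13 14 15 16
a[i]:  16 20  6 16 16 19 19  7  8 22 25 22 28 25 28 31
inc:    1  2  1  2  2  3  3  2  3  4  5  4  6  5  6  7
dec:    2  3  1  2  2  2  2  1  1  1  2  1  2  1  1  1
Best peak at i=13 (value 28): inc=6, dec=2, length 6+2−1 = 7.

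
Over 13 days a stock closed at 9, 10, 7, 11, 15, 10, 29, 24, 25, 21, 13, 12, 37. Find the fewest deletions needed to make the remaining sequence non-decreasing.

Fewest deletions = n − (longest non-decreasing subsequence).
Patience tails:
9 → extends → [9]
10 → extends → [9, 10]
7 → replaces 9 → [7, 10]
11 → extends → [7, 10, 11]
15 → extends → [7, 10, 11, 15]
10 → replaces 11 → [7, 10, 10, 15]
29 → extends → [7, 10, 10, 15, 29]
24 → replaces 29 → [7, 10, 10, 15, 24]
25 → extends → [7, 10, 10, 15, 24, 25]
21 → replaces 24 → [7, 10, 10, 15, 21, 25]
13 → replaces 15 → [7, 10, 10, 13, 21, 25]
12 → replaces 13 → [7, 10, 10, 12, 21, 25]
37 → extends → [7, 10, 10, 12, 21, 25, 37]
Longest non-decreasing subsequence has length 7, so deletions = 13 − 7 = 6.

6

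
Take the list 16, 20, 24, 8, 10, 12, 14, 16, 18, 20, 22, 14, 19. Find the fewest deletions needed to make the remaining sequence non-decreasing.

5

Fewest deletions = n − (longest non-decreasing subsequence).
Patience tails:
16 → extends → [16]
20 → extends → [16, 20]
24 → extends → [16, 20, 24]
8 → replaces 16 → [8, 20, 24]
10 → replaces 20 → [8, 10, 24]
12 → replaces 24 → [8, 10, 12]
14 → extends → [8, 10, 12, 14]
16 → extends → [8, 10, 12, 14, 16]
18 → extends → [8, 10, 12, 14, 16, 18]
20 → extends → [8, 10, 12, 14, 16, 18, 20]
22 → extends → [8, 10, 12, 14, 16, 18, 20, 22]
14 → replaces 16 → [8, 10, 12, 14, 14, 18, 20, 22]
19 → replaces 20 → [8, 10, 12, 14, 14, 18, 19, 22]
Longest non-decreasing subsequence has length 8, so deletions = 13 − 8 = 5.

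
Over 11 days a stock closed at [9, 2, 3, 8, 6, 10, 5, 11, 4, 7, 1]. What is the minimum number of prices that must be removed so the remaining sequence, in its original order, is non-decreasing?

6

Fewest deletions = n − (longest non-decreasing subsequence).
Patience tails:
9 → extends → [9]
2 → replaces 9 → [2]
3 → extends → [2, 3]
8 → extends → [2, 3, 8]
6 → replaces 8 → [2, 3, 6]
10 → extends → [2, 3, 6, 10]
5 → replaces 6 → [2, 3, 5, 10]
11 → extends → [2, 3, 5, 10, 11]
4 → replaces 5 → [2, 3, 4, 10, 11]
7 → replaces 10 → [2, 3, 4, 7, 11]
1 → replaces 2 → [1, 3, 4, 7, 11]
Longest non-decreasing subsequence has length 5, so deletions = 11 − 5 = 6.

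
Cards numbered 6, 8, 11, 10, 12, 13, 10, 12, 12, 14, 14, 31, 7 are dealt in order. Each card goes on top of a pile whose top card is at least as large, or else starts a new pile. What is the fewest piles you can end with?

7

Place each on the leftmost legal pile:
6 → new pile 1 (tops now [6])
8 → new pile 2 (tops now [6, 8])
11 → new pile 3 (tops now [6, 8, 11])
10 → pile 3 (tops now [6, 8, 10])
12 → new pile 4 (tops now [6, 8, 10, 12])
13 → new pile 5 (tops now [6, 8, 10, 12, 13])
10 → pile 3 (tops now [6, 8, 10, 12, 13])
12 → pile 4 (tops now [6, 8, 10, 12, 13])
12 → pile 4 (tops now [6, 8, 10, 12, 13])
14 → new pile 6 (tops now [6, 8, 10, 12, 13, 14])
14 → pile 6 (tops now [6, 8, 10, 12, 13, 14])
31 → new pile 7 (tops now [6, 8, 10, 12, 13, 14, 31])
7 → pile 2 (tops now [6, 7, 10, 12, 13, 14, 31])
Seven piles.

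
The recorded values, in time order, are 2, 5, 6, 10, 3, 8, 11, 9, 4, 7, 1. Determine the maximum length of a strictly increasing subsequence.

Track the smallest tail for each achievable length (strict):
2 → extends → [2]
5 → extends → [2, 5]
6 → extends → [2, 5, 6]
10 → extends → [2, 5, 6, 10]
3 → replaces 5 → [2, 3, 6, 10]
8 → replaces 10 → [2, 3, 6, 8]
11 → extends → [2, 3, 6, 8, 11]
9 → replaces 11 → [2, 3, 6, 8, 9]
4 → replaces 6 → [2, 3, 4, 8, 9]
7 → replaces 8 → [2, 3, 4, 7, 9]
1 → replaces 2 → [1, 3, 4, 7, 9]
Five tails, so the longest strictly increasing subsequence has length 5 (e.g. 2, 5, 6, 10, 11).

5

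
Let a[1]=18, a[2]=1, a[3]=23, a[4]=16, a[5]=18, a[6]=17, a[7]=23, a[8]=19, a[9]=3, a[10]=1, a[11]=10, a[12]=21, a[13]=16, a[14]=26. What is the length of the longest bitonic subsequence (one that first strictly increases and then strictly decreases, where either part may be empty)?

7

inc[i] = longest strictly increasing subsequence ending at i; dec[i] = longest strictly decreasing subsequence starting at i:
i:      1  2  3  4  5  6  7  8  9 10 11 12 13 14
a[i]:  18  1 23 16 18 17 23 19  3  1 10 21 16 26
inc:    1  1  2  2  3  3  4  4  2  1  3  5  4  6
dec:    4  1  5  3  4  3  4  3  2  1  1  2  1  1
Best peak at i=7 (value 23): inc=4, dec=4, length 4+4−1 = 7.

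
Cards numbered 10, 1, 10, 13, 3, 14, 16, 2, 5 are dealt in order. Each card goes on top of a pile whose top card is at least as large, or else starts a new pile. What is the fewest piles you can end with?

Place each on the leftmost legal pile:
10 → new pile 1 (tops now [10])
1 → pile 1 (tops now [1])
10 → new pile 2 (tops now [1, 10])
13 → new pile 3 (tops now [1, 10, 13])
3 → pile 2 (tops now [1, 3, 13])
14 → new pile 4 (tops now [1, 3, 13, 14])
16 → new pile 5 (tops now [1, 3, 13, 14, 16])
2 → pile 2 (tops now [1, 2, 13, 14, 16])
5 → pile 3 (tops now [1, 2, 5, 14, 16])
Five piles.

5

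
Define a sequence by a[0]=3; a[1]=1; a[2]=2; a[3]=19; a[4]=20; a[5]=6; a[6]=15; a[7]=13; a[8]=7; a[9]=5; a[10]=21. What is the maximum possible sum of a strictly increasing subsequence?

Let S[i] be the best sum of a strictly increasing subsequence ending at i:
i:      0  1  2  3  4  5  6  7  8  9 10
a[i]:   3  1  2 19 20  6 15 13  7  5 21
S:      3  1  3 22 42  9 24 22 16  8 63
Maximum is 63 (e.g. 1 + 2 + 19 + 20 + 21).

63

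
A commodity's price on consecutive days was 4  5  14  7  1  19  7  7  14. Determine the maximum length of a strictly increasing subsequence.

Track the smallest tail for each achievable length (strict):
4 → extends → [4]
5 → extends → [4, 5]
14 → extends → [4, 5, 14]
7 → replaces 14 → [4, 5, 7]
1 → replaces 4 → [1, 5, 7]
19 → extends → [1, 5, 7, 19]
7 → already a tail → [1, 5, 7, 19]
7 → already a tail → [1, 5, 7, 19]
14 → replaces 19 → [1, 5, 7, 14]
Four tails, so the longest strictly increasing subsequence has length 4 (e.g. 4, 5, 14, 19).

4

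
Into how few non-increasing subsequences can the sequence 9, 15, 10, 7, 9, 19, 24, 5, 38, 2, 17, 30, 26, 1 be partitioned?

Place each on the leftmost legal pile:
9 → new pile 1 (tops now [9])
15 → new pile 2 (tops now [9, 15])
10 → pile 2 (tops now [9, 10])
7 → pile 1 (tops now [7, 10])
9 → pile 2 (tops now [7, 9])
19 → new pile 3 (tops now [7, 9, 19])
24 → new pile 4 (tops now [7, 9, 19, 24])
5 → pile 1 (tops now [5, 9, 19, 24])
38 → new pile 5 (tops now [5, 9, 19, 24, 38])
2 → pile 1 (tops now [2, 9, 19, 24, 38])
17 → pile 3 (tops now [2, 9, 17, 24, 38])
30 → pile 5 (tops now [2, 9, 17, 24, 30])
26 → pile 5 (tops now [2, 9, 17, 24, 26])
1 → pile 1 (tops now [1, 9, 17, 24, 26])
Five piles.

5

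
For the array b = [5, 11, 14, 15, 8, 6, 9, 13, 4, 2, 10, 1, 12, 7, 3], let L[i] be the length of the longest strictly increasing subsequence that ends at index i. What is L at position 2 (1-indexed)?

2

dp[i] = 1 + max{dp[j] : j<i, b[j]<b[i]} (or 1 if no such j):
i:      1  2  3  4  5  6  7  8  9 10 11 12 13 14 15
b[i]:   5 11 14 15  8  6  9 13  4  2 10  1 12  7  3
dp:     1  2  3  4  2  2  3  4  1  1  4  1  5  3  2
At index 2 the value is 2.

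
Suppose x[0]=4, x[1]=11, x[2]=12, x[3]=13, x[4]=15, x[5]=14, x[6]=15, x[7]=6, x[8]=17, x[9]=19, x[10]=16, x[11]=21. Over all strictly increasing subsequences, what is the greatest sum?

126

Let S[i] be the best sum of a strictly increasing subsequence ending at i:
i:       0   1   2   3   4   5   6   7   8   9  10  11
x[i]:    4  11  12  13  15  14  15   6  17  19  16  21
S:       4  15  27  40  55  54  69  10  86 105  85 126
Maximum is 126 (e.g. 4 + 11 + 12 + 13 + 14 + 15 + 17 + 19 + 21).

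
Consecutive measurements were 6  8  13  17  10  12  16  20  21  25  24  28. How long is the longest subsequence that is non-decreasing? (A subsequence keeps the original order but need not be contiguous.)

Track the smallest tail for each achievable length (allowing ties):
6 → extends → [6]
8 → extends → [6, 8]
13 → extends → [6, 8, 13]
17 → extends → [6, 8, 13, 17]
10 → replaces 13 → [6, 8, 10, 17]
12 → replaces 17 → [6, 8, 10, 12]
16 → extends → [6, 8, 10, 12, 16]
20 → extends → [6, 8, 10, 12, 16, 20]
21 → extends → [6, 8, 10, 12, 16, 20, 21]
25 → extends → [6, 8, 10, 12, 16, 20, 21, 25]
24 → replaces 25 → [6, 8, 10, 12, 16, 20, 21, 24]
28 → extends → [6, 8, 10, 12, 16, 20, 21, 24, 28]
Nine tails, so the longest non-decreasing subsequence has length 9 (e.g. 6, 8, 10, 12, 16, 20, 21, 25, 28).

9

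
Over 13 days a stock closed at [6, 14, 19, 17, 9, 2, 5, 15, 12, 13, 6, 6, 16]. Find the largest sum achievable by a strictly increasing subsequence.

56

Let S[i] be the best sum of a strictly increasing subsequence ending at i:
i:      1  2  3  4  5  6  7  8  9 10 11 12 13
a[i]:   6 14 19 17  9  2  5 15 12 13  6  6 16
S:      6 20 39 37 15  2  7 35 27 40 13 13 56
Maximum is 56 (e.g. 6 + 9 + 12 + 13 + 16).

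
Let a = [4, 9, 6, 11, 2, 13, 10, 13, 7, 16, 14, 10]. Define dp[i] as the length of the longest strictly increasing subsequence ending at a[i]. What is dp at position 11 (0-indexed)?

dp[i] = 1 + max{dp[j] : j<i, a[j]<a[i]} (or 1 if no such j):
i:      0  1  2  3  4  5  6  7  8  9 10 11
a[i]:   4  9  6 11  2 13 10 13  7 16 14 10
dp:     1  2  2  3  1  4  3  4  3  5  5  4
At index 11 the value is 4.

4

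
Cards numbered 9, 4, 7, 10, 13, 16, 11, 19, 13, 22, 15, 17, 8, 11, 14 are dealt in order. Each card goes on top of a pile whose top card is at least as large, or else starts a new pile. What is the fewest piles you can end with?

Place each on the leftmost legal pile:
9 → new pile 1 (tops now [9])
4 → pile 1 (tops now [4])
7 → new pile 2 (tops now [4, 7])
10 → new pile 3 (tops now [4, 7, 10])
13 → new pile 4 (tops now [4, 7, 10, 13])
16 → new pile 5 (tops now [4, 7, 10, 13, 16])
11 → pile 4 (tops now [4, 7, 10, 11, 16])
19 → new pile 6 (tops now [4, 7, 10, 11, 16, 19])
13 → pile 5 (tops now [4, 7, 10, 11, 13, 19])
22 → new pile 7 (tops now [4, 7, 10, 11, 13, 19, 22])
15 → pile 6 (tops now [4, 7, 10, 11, 13, 15, 22])
17 → pile 7 (tops now [4, 7, 10, 11, 13, 15, 17])
8 → pile 3 (tops now [4, 7, 8, 11, 13, 15, 17])
11 → pile 4 (tops now [4, 7, 8, 11, 13, 15, 17])
14 → pile 6 (tops now [4, 7, 8, 11, 13, 14, 17])
Seven piles.

7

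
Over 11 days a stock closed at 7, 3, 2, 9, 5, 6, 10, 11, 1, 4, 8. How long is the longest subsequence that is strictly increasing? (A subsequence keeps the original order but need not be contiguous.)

Let dp[i] be the length of the longest such subsequence ending at index i:
i:      1  2  3  4  5  6  7  8  9 10 11
a[i]:   7  3  2  9  5  6 10 11  1  4  8
dp:     1  1  1  2  2  3  4  5  1  2  4
Maximum dp value is 5.

5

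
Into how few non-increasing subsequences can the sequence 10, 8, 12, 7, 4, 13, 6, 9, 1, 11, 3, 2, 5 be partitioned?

4

The minimum number of non-increasing subsequences covering a sequence equals the length of its longest strictly increasing subsequence.
LIS length is 4 (e.g. 4, 6, 9, 11), so 4 piles are needed.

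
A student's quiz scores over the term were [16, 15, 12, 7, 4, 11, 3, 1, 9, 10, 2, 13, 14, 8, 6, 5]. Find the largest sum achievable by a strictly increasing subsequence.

53

Let S[i] be the best sum of a strictly increasing subsequence ending at i:
i:      1  2  3  4  5  6  7  8  9 10 11 12 13 14 15 16
a[i]:  16 15 12  7  4 11  3  1  9 10  2 13 14  8  6  5
S:     16 15 12  7  4 18  3  1 16 26  3 39 53 15 10  9
Maximum is 53 (e.g. 7 + 9 + 10 + 13 + 14).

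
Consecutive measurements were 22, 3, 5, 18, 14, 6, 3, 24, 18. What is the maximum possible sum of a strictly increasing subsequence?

50

Let S[i] be the best sum of a strictly increasing subsequence ending at i:
i:      1  2  3  4  5  6  7  8  9
a[i]:  22  3  5 18 14  6  3 24 18
S:     22  3  8 26 22 14  3 50 40
Maximum is 50 (e.g. 3 + 5 + 18 + 24).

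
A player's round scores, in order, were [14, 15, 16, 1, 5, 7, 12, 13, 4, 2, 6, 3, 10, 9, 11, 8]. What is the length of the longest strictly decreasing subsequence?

5

Let dp[i] be the longest strictly decreasing subsequence ending at i:
i:      1  2  3  4  5  6  7  8  9 10 11 12 13 14 15 16
a[i]:  14 15 16  1  5  7 12 13  4  2  6  3 10  9 11  8
dp:     1  1  1  2  2  2  2  2  3  4  3  4  3  4  3  5
Maximum is 5.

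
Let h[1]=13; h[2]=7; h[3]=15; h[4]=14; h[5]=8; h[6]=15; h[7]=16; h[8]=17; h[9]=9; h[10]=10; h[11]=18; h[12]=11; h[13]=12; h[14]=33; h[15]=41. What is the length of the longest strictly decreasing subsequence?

3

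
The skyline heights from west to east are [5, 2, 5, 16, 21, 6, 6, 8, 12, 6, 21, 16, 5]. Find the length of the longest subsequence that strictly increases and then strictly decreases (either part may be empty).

8

inc[i] = longest strictly increasing subsequence ending at i; dec[i] = longest strictly decreasing subsequence starting at i:
i:      1  2  3  4  5  6  7  8  9 10 11 12 13
a[i]:   5  2  5 16 21  6  6  8 12  6 21 16  5
inc:    1  1  2  3  4  3  3  4  5  3  6  6  2
dec:    2  1  1  4  4  2  2  3  3  2  3  2  1
Best peak at i=11 (value 21): inc=6, dec=3, length 6+3−1 = 8.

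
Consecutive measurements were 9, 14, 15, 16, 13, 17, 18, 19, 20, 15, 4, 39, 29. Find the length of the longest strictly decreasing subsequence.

Negate each value so 'decreasing' becomes 'increasing', then run patience tails on the negated sequence:
-9 → extends → [-9]
-14 → replaces -9 → [-14]
-15 → replaces -14 → [-15]
-16 → replaces -15 → [-16]
-13 → extends → [-16, -13]
-17 → replaces -16 → [-17, -13]
-18 → replaces -17 → [-18, -13]
-19 → replaces -18 → [-19, -13]
-20 → replaces -19 → [-20, -13]
-15 → replaces -13 → [-20, -15]
-4 → extends → [-20, -15, -4]
-39 → replaces -20 → [-39, -15, -4]
-29 → replaces -15 → [-39, -29, -4]
Three tails, so the longest strictly decreasing subsequence of the original has length 3.

3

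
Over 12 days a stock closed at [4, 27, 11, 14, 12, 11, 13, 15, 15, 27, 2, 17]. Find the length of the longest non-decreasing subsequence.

7

Let dp[i] be the length of the longest such subsequence ending at index i:
i:      1  2  3  4  5  6  7  8  9 10 11 12
a[i]:   4 27 11 14 12 11 13 15 15 27  2 17
dp:     1  2  2  3  3  3  4  5  6  7  1  7
Maximum dp value is 7.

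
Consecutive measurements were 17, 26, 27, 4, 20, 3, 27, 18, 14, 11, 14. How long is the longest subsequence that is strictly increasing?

3

Track the smallest tail for each achievable length (strict):
17 → extends → [17]
26 → extends → [17, 26]
27 → extends → [17, 26, 27]
4 → replaces 17 → [4, 26, 27]
20 → replaces 26 → [4, 20, 27]
3 → replaces 4 → [3, 20, 27]
27 → already a tail → [3, 20, 27]
18 → replaces 20 → [3, 18, 27]
14 → replaces 18 → [3, 14, 27]
11 → replaces 14 → [3, 11, 27]
14 → replaces 27 → [3, 11, 14]
Three tails, so the longest strictly increasing subsequence has length 3 (e.g. 17, 26, 27).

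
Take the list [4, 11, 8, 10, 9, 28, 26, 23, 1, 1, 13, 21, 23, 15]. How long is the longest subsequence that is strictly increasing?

Track the smallest tail for each achievable length (strict):
4 → extends → [4]
11 → extends → [4, 11]
8 → replaces 11 → [4, 8]
10 → extends → [4, 8, 10]
9 → replaces 10 → [4, 8, 9]
28 → extends → [4, 8, 9, 28]
26 → replaces 28 → [4, 8, 9, 26]
23 → replaces 26 → [4, 8, 9, 23]
1 → replaces 4 → [1, 8, 9, 23]
1 → already a tail → [1, 8, 9, 23]
13 → replaces 23 → [1, 8, 9, 13]
21 → extends → [1, 8, 9, 13, 21]
23 → extends → [1, 8, 9, 13, 21, 23]
15 → replaces 21 → [1, 8, 9, 13, 15, 23]
Six tails, so the longest strictly increasing subsequence has length 6 (e.g. 4, 8, 10, 13, 21, 23).

6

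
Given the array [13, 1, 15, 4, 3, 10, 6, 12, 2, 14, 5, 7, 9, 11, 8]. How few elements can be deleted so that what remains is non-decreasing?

Fewest deletions = n − (longest non-decreasing subsequence).
Patience tails:
13 → extends → [13]
1 → replaces 13 → [1]
15 → extends → [1, 15]
4 → replaces 15 → [1, 4]
3 → replaces 4 → [1, 3]
10 → extends → [1, 3, 10]
6 → replaces 10 → [1, 3, 6]
12 → extends → [1, 3, 6, 12]
2 → replaces 3 → [1, 2, 6, 12]
14 → extends → [1, 2, 6, 12, 14]
5 → replaces 6 → [1, 2, 5, 12, 14]
7 → replaces 12 → [1, 2, 5, 7, 14]
9 → replaces 14 → [1, 2, 5, 7, 9]
11 → extends → [1, 2, 5, 7, 9, 11]
8 → replaces 9 → [1, 2, 5, 7, 8, 11]
Longest non-decreasing subsequence has length 6, so deletions = 15 − 6 = 9.

9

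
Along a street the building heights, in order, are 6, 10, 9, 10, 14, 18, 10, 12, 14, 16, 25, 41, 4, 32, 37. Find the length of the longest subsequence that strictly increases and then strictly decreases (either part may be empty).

9

inc[i] = longest strictly increasing subsequence ending at i; dec[i] = longest strictly decreasing subsequence starting at i:
i:      1  2  3  4  5  6  7  8  9 10 11 12 13 14 15
a[i]:   6 10  9 10 14 18 10 12 14 16 25 41  4 32 37
inc:    1  2  2  3  4  5  3  4  5  6  7  8  1  8  9
dec:    2  3  2  2  3  3  2  2  2  2  2  2  1  1  1
Best peak at i=12 (value 41): inc=8, dec=2, length 8+2−1 = 9.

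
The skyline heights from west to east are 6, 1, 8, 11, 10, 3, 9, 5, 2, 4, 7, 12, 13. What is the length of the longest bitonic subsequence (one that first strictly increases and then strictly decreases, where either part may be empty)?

7

inc[i] = longest strictly increasing subsequence ending at i; dec[i] = longest strictly decreasing subsequence starting at i:
i:      1  2  3  4  5  6  7  8  9 10 11 12 13
a[i]:   6  1  8 11 10  3  9  5  2  4  7 12 13
inc:    1  1  2  3  3  2  3  3  2  3  4  5  6
dec:    3  1  3  5  4  2  3  2  1  1  1  1  1
Best peak at i=4 (value 11): inc=3, dec=5, length 3+5−1 = 7.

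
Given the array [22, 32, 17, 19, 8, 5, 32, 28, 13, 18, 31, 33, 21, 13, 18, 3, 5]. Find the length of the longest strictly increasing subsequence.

Let dp[i] be the length of the longest such subsequence ending at index i:
i:      1  2  3  4  5  6  7  8  9 10 11 12 13 14 15 16 17
a[i]:  22 32 17 19  8  5 32 28 13 18 31 33 21 13 18  3  5
dp:     1  2  1  2  1  1  3  3  2  3  4  5  4  2  3  1  2
Maximum dp value is 5.

5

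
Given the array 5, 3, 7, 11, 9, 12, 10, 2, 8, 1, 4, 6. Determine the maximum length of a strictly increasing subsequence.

Let dp[i] be the length of the longest such subsequence ending at index i:
i:      1  2  3  4  5  6  7  8  9 10 11 12
a[i]:   5  3  7 11  9 12 10  2  8  1  4  6
dp:     1  1  2  3  3  4  4  1  3  1  2  3
Maximum dp value is 4.

4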